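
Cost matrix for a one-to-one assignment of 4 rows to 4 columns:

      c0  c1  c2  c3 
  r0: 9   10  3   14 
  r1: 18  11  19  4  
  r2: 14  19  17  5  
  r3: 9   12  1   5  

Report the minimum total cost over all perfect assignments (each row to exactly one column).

Minimum assignment cost: 26

optimal assignment: row0→col0 (cost 9), row1→col1 (cost 11), row2→col3 (cost 5), row3→col2 (cost 1)
total = 9 + 11 + 5 + 1 = 26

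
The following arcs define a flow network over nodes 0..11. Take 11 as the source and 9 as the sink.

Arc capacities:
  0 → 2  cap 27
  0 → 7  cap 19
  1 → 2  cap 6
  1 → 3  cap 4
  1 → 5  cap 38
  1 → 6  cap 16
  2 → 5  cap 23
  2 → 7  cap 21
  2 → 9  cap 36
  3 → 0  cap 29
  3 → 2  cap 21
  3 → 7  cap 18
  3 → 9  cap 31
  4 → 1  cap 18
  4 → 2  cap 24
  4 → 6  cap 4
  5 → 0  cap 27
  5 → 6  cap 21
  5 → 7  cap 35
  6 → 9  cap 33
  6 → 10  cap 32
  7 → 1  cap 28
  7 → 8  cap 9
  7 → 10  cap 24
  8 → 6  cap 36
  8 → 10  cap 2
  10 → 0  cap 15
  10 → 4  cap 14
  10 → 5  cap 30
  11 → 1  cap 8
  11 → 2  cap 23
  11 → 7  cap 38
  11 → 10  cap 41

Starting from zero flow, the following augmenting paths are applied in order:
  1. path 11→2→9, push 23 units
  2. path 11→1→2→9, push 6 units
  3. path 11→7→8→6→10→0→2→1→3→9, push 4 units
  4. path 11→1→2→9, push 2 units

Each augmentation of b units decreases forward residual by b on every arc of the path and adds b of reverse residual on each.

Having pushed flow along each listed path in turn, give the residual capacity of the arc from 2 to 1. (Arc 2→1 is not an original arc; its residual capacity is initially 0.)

Residual capacity of (2,1): 4

after path 1 (11→2→9, push 23): res(2,1)=0
after path 2 (11→1→2→9, push 6): res(2,1)=6
after path 3 (11→7→8→6→10→0→2→1→3→9, push 4): res(2,1)=2
after path 4 (11→1→2→9, push 2): res(2,1)=4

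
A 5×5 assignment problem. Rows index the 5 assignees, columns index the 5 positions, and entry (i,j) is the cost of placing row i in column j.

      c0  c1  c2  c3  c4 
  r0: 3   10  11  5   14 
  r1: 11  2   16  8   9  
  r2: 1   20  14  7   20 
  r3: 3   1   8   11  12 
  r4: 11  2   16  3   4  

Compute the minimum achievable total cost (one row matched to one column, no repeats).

optimal assignment: row0→col3 (cost 5), row1→col1 (cost 2), row2→col0 (cost 1), row3→col2 (cost 8), row4→col4 (cost 4)
total = 5 + 2 + 1 + 8 + 4 = 20

Minimum assignment cost: 20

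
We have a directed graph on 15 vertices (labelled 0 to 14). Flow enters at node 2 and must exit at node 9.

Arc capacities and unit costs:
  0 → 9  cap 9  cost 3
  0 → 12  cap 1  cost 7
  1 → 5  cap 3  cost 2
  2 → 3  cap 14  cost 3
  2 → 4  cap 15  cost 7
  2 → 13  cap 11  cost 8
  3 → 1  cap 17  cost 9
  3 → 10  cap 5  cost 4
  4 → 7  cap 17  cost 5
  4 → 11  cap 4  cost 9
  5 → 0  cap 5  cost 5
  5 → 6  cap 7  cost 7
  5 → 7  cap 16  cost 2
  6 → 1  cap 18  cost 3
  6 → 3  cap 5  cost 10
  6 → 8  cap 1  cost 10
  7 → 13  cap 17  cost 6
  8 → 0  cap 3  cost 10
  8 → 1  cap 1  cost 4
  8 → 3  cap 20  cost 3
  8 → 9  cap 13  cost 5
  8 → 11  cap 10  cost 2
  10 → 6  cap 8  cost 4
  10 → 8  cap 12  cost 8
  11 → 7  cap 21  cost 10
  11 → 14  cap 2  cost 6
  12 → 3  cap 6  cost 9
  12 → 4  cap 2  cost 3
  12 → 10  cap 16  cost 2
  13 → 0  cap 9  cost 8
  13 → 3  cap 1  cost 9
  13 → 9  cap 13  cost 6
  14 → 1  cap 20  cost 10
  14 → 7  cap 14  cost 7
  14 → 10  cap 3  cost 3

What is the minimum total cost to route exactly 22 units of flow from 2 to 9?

shortest-cost path #1: 2→13→9 push 11 @ unit cost 14 (adds 154)
shortest-cost path #2: 2→3→10→8→9 push 5 @ unit cost 20 (adds 100)
shortest-cost path #3: 2→3→1→5→0→9 push 3 @ unit cost 22 (adds 66)
shortest-cost path #4: 2→4→7→13→9 push 2 @ unit cost 24 (adds 48)
shortest-cost path #5: 2→4→7→13→0→9 push 1 @ unit cost 29 (adds 29)
total cost = 397

Minimum cost for 22 units: 397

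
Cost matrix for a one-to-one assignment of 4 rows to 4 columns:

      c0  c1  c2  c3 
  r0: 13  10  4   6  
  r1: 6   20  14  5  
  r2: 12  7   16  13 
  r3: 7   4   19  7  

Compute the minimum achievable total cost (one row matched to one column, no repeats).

optimal assignment: row0→col2 (cost 4), row1→col3 (cost 5), row2→col1 (cost 7), row3→col0 (cost 7)
total = 4 + 5 + 7 + 7 = 23

Minimum assignment cost: 23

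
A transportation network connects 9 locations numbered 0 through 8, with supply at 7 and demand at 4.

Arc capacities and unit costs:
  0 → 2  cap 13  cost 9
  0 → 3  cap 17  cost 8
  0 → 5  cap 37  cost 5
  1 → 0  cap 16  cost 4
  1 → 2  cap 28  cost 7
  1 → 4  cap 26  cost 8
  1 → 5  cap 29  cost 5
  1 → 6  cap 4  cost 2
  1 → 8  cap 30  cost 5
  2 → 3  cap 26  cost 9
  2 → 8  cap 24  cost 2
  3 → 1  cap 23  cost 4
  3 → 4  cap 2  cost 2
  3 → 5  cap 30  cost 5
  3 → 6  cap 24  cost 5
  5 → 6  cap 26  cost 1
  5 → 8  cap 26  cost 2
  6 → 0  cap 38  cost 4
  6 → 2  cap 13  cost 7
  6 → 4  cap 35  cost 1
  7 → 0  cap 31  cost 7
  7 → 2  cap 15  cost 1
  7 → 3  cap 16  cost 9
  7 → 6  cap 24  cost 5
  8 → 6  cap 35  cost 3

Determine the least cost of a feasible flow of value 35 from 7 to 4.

shortest-cost path #1: 7→6→4 push 24 @ unit cost 6 (adds 144)
shortest-cost path #2: 7→2→8→6→4 push 11 @ unit cost 7 (adds 77)
total cost = 221

Minimum cost for 35 units: 221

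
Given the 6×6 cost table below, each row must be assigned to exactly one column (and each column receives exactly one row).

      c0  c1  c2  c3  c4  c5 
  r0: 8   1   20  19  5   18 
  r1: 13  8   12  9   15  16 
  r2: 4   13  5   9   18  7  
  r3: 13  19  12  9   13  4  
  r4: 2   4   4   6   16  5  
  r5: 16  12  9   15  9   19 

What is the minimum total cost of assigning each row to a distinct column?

optimal assignment: row0→col1 (cost 1), row1→col3 (cost 9), row2→col2 (cost 5), row3→col5 (cost 4), row4→col0 (cost 2), row5→col4 (cost 9)
total = 1 + 9 + 5 + 4 + 2 + 9 = 30

Minimum assignment cost: 30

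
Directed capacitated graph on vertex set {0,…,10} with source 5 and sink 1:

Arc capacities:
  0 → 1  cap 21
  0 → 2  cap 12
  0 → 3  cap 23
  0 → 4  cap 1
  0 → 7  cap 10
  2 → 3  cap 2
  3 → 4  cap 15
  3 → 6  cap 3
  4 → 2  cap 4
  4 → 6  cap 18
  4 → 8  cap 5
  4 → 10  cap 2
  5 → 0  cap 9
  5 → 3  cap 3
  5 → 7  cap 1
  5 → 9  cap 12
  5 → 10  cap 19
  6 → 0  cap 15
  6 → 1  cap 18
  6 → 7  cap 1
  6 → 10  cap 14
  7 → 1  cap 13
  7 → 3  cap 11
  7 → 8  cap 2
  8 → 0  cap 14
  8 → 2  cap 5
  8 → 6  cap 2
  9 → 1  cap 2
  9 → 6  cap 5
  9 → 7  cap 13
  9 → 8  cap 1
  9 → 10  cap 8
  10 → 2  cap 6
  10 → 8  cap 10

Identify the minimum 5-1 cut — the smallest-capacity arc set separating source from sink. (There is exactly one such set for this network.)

Min-cut arcs: {(2,3), (5,0), (5,3), (5,7), (5,9), (10,8)} (total capacity 37)

augment #1: 5→0→1 push 9
augment #2: 5→7→1 push 1
augment #3: 5→9→1 push 2
augment #4: 5→3→6→1 push 3
augment #5: 5→9→6→1 push 5
augment #6: 5→9→7→1 push 5
augment #7: 5→10→8→0→1 push 10
augment #8: 5→10→2→3→4→6→1 push 2
max flow = 37; residual-reachable set from 5 gives S-side
cut edges (S→T): {(2,3), (5,0), (5,3), (5,7), (5,9), (10,8)} total cap 37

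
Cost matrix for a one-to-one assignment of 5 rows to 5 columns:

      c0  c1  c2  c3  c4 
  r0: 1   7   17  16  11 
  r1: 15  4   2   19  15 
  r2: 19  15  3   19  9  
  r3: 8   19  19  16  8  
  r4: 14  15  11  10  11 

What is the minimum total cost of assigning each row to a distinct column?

optimal assignment: row0→col0 (cost 1), row1→col1 (cost 4), row2→col2 (cost 3), row3→col4 (cost 8), row4→col3 (cost 10)
total = 1 + 4 + 3 + 8 + 10 = 26

Minimum assignment cost: 26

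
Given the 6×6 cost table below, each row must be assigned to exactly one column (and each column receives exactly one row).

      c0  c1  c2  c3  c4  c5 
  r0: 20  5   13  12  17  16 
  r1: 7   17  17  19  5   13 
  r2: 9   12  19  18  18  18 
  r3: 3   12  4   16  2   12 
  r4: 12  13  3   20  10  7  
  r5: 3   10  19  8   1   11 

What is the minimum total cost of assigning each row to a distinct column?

Minimum assignment cost: 38

optimal assignment: row0→col1 (cost 5), row1→col4 (cost 5), row2→col0 (cost 9), row3→col2 (cost 4), row4→col5 (cost 7), row5→col3 (cost 8)
total = 5 + 5 + 9 + 4 + 7 + 8 = 38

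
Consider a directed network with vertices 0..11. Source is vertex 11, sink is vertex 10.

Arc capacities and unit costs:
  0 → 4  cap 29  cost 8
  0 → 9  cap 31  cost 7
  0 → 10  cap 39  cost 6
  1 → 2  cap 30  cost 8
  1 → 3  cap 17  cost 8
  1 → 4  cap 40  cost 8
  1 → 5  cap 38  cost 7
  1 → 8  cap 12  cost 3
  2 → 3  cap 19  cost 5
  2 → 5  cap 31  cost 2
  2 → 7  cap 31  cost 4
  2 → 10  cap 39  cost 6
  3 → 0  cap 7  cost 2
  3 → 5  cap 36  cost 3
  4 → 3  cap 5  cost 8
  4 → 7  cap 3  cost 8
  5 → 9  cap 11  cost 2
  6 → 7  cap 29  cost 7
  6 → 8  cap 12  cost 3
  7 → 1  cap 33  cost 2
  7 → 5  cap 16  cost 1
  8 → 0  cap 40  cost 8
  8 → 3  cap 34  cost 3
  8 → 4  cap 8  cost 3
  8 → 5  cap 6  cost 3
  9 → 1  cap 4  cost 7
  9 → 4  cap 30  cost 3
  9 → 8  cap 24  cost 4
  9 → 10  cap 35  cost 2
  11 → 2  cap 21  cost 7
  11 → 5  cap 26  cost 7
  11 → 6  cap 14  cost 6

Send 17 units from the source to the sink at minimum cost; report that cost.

Minimum cost for 17 units: 199

shortest-cost path #1: 11→5→9→10 push 11 @ unit cost 11 (adds 121)
shortest-cost path #2: 11→2→10 push 6 @ unit cost 13 (adds 78)
total cost = 199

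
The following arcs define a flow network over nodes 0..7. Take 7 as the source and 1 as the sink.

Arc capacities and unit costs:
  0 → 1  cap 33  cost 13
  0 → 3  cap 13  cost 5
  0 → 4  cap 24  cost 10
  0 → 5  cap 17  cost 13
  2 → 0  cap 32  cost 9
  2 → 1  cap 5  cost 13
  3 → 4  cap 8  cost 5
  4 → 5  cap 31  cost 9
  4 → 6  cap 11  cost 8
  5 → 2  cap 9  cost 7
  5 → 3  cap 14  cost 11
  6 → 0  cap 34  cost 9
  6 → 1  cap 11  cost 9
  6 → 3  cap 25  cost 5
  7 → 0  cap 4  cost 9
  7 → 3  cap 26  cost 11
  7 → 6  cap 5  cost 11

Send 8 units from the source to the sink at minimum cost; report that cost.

Minimum cost for 8 units: 166

shortest-cost path #1: 7→6→1 push 5 @ unit cost 20 (adds 100)
shortest-cost path #2: 7→0→1 push 3 @ unit cost 22 (adds 66)
total cost = 166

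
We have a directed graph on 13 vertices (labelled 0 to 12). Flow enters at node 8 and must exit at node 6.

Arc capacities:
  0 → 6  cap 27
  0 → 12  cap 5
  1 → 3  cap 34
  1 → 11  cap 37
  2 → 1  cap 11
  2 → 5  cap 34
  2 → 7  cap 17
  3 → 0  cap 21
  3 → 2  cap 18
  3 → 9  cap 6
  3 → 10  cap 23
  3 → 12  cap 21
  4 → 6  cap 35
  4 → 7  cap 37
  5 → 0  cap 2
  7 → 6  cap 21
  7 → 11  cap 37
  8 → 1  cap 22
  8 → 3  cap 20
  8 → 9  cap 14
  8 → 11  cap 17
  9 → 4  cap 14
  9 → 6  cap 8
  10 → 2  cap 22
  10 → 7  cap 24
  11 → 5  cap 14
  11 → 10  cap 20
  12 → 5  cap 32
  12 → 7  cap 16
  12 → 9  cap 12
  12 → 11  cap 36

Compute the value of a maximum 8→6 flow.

augment #1: 8→9→6 bottleneck 8, total now 8
augment #2: 8→3→0→6 bottleneck 20, total now 28
augment #3: 8→9→4→6 bottleneck 6, total now 34
augment #4: 8→1→3→0→6 bottleneck 1, total now 35
augment #5: 8→11→5→0→6 bottleneck 2, total now 37
augment #6: 8→11→10→7→6 bottleneck 15, total now 52
augment #7: 8→1→3→2→7→6 bottleneck 6, total now 58
augment #8: 8→1→3→9→4→6 bottleneck 6, total now 64
augment #9: 8→1→3→12→9→4→6 bottleneck 2, total now 66

Maximum flow value: 66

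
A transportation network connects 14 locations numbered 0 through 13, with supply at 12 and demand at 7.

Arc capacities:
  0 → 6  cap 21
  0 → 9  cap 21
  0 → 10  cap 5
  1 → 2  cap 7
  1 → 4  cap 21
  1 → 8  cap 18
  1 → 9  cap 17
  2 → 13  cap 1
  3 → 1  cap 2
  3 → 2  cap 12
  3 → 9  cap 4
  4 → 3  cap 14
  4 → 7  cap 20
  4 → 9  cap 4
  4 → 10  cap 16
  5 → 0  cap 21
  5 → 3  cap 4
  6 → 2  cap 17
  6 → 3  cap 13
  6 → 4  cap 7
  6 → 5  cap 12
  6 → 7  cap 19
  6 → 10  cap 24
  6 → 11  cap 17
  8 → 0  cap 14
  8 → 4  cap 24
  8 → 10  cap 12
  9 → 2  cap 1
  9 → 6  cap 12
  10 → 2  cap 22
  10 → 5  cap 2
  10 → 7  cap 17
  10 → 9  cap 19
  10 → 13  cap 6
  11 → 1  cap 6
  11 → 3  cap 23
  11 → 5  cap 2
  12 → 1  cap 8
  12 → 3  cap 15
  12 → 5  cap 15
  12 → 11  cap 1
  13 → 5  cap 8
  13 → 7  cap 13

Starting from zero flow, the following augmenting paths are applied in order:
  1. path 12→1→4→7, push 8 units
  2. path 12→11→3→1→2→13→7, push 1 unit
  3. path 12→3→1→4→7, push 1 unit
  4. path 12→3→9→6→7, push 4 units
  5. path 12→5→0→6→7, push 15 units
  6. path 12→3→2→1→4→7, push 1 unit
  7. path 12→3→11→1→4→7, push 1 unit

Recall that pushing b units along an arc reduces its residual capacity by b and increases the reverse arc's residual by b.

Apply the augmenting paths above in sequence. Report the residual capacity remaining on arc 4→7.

after path 1 (12→1→4→7, push 8): res(4,7)=12
after path 2 (12→11→3→1→2→13→7, push 1): res(4,7)=12
after path 3 (12→3→1→4→7, push 1): res(4,7)=11
after path 4 (12→3→9→6→7, push 4): res(4,7)=11
after path 5 (12→5→0→6→7, push 15): res(4,7)=11
after path 6 (12→3→2→1→4→7, push 1): res(4,7)=10
after path 7 (12→3→11→1→4→7, push 1): res(4,7)=9

Residual capacity of (4,7): 9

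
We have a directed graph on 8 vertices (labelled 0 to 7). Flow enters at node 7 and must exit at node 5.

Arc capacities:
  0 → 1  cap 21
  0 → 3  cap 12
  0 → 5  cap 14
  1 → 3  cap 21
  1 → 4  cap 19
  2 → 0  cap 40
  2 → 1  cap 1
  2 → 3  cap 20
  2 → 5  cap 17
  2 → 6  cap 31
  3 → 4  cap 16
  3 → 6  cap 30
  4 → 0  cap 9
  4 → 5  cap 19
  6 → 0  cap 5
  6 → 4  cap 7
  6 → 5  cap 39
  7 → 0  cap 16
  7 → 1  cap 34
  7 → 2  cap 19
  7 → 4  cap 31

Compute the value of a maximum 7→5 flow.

augment #1: 7→0→5 bottleneck 14, total now 14
augment #2: 7→2→5 bottleneck 17, total now 31
augment #3: 7→4→5 bottleneck 19, total now 50
augment #4: 7→2→6→5 bottleneck 2, total now 52
augment #5: 7→0→3→6→5 bottleneck 2, total now 54
augment #6: 7→1→3→6→5 bottleneck 21, total now 75
augment #7: 7→4→0→3→6→5 bottleneck 7, total now 82

Maximum flow value: 82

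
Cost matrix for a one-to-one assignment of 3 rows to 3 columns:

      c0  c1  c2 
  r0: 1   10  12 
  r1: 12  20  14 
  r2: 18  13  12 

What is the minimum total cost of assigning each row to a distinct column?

optimal assignment: row0→col0 (cost 1), row1→col2 (cost 14), row2→col1 (cost 13)
total = 1 + 14 + 13 = 28

Minimum assignment cost: 28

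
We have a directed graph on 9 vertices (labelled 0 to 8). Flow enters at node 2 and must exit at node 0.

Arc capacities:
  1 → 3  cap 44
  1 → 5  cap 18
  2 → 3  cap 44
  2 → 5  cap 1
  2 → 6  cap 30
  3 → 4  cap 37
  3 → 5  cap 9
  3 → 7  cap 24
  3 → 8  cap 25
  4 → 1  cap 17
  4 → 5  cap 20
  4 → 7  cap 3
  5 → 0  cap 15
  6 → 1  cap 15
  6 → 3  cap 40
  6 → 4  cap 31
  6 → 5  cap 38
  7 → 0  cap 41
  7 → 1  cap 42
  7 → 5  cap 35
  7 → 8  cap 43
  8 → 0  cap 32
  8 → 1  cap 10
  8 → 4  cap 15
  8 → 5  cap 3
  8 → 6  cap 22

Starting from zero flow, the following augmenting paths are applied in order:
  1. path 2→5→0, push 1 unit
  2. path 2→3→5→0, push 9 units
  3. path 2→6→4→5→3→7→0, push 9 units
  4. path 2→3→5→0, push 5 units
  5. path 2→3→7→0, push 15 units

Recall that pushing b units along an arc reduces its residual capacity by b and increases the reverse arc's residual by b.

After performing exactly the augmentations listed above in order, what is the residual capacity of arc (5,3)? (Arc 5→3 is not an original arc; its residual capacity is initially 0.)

after path 1 (2→5→0, push 1): res(5,3)=0
after path 2 (2→3→5→0, push 9): res(5,3)=9
after path 3 (2→6→4→5→3→7→0, push 9): res(5,3)=0
after path 4 (2→3→5→0, push 5): res(5,3)=5
after path 5 (2→3→7→0, push 15): res(5,3)=5

Residual capacity of (5,3): 5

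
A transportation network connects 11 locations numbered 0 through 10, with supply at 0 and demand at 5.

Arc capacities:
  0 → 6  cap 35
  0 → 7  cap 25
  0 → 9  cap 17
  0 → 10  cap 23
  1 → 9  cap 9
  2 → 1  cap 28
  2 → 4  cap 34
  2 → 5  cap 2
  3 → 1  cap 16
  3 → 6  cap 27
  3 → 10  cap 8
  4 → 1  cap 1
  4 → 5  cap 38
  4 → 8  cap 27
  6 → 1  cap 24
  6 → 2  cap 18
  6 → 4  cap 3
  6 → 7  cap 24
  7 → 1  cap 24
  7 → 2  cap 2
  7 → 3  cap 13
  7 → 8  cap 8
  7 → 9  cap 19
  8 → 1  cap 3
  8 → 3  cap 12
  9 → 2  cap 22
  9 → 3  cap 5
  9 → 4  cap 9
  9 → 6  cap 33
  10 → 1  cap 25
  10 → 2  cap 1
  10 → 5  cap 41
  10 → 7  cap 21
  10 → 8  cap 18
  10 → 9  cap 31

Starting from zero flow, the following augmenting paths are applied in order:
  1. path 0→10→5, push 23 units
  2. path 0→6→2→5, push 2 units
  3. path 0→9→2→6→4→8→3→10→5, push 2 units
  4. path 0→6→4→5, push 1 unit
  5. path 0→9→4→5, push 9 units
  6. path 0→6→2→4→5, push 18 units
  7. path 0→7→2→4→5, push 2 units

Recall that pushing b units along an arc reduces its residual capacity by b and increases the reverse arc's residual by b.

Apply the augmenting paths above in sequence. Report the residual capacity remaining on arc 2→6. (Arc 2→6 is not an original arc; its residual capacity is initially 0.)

after path 1 (0→10→5, push 23): res(2,6)=0
after path 2 (0→6→2→5, push 2): res(2,6)=2
after path 3 (0→9→2→6→4→8→3→10→5, push 2): res(2,6)=0
after path 4 (0→6→4→5, push 1): res(2,6)=0
after path 5 (0→9→4→5, push 9): res(2,6)=0
after path 6 (0→6→2→4→5, push 18): res(2,6)=18
after path 7 (0→7→2→4→5, push 2): res(2,6)=18

Residual capacity of (2,6): 18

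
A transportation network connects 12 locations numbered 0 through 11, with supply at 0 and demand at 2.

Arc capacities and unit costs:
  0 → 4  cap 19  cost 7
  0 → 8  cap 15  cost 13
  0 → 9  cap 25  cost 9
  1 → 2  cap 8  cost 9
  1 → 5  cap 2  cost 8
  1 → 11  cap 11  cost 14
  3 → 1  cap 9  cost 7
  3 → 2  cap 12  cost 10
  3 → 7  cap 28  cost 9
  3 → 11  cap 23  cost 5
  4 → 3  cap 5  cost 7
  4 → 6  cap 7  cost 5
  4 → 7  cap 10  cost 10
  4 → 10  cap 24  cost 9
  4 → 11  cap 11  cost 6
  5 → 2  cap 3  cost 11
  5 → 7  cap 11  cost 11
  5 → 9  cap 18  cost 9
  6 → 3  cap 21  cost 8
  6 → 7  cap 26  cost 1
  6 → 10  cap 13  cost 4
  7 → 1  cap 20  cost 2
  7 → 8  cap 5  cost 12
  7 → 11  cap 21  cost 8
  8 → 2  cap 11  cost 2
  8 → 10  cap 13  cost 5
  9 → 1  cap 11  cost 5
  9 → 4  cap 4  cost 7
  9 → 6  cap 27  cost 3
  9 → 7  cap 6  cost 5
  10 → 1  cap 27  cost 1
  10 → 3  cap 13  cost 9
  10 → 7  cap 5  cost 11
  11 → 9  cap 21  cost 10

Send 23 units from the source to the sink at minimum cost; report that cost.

Minimum cost for 23 units: 445

shortest-cost path #1: 0→8→2 push 11 @ unit cost 15 (adds 165)
shortest-cost path #2: 0→9→1→2 push 8 @ unit cost 23 (adds 184)
shortest-cost path #3: 0→4→3→2 push 4 @ unit cost 24 (adds 96)
total cost = 445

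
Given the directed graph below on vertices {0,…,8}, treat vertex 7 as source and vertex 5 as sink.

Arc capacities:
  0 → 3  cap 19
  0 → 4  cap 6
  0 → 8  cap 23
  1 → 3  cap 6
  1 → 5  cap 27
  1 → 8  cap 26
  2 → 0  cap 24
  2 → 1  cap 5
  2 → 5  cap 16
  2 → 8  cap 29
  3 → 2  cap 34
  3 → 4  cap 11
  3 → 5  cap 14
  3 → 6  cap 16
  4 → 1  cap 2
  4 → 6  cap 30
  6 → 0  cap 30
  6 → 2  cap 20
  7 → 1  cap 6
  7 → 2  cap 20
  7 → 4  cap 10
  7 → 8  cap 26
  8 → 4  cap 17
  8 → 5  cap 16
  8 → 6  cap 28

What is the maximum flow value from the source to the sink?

Maximum flow value: 59

augment #1: 7→1→5 bottleneck 6, total now 6
augment #2: 7→2→5 bottleneck 16, total now 22
augment #3: 7→8→5 bottleneck 16, total now 38
augment #4: 7→2→1→5 bottleneck 4, total now 42
augment #5: 7→4→1→5 bottleneck 2, total now 44
augment #6: 7→4→6→0→3→5 bottleneck 8, total now 52
augment #7: 7→8→6→0→3→5 bottleneck 6, total now 58
augment #8: 7→8→6→2→1→5 bottleneck 1, total now 59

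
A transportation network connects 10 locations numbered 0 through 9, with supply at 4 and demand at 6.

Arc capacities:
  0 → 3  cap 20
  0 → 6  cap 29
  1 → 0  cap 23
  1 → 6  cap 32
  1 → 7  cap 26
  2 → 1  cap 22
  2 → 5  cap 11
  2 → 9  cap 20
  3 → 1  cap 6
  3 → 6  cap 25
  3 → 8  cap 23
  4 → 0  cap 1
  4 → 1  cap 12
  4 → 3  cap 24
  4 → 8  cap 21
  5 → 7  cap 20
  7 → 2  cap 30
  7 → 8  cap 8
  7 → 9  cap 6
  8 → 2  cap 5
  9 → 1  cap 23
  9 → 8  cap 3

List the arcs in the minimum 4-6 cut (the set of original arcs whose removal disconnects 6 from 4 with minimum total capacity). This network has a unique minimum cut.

Min-cut arcs: {(4,0), (4,1), (4,3), (8,2)} (total capacity 42)

augment #1: 4→0→6 push 1
augment #2: 4→1→6 push 12
augment #3: 4→3→6 push 24
augment #4: 4→8→2→1→6 push 5
max flow = 42; residual-reachable set from 4 gives S-side
cut edges (S→T): {(4,0), (4,1), (4,3), (8,2)} total cap 42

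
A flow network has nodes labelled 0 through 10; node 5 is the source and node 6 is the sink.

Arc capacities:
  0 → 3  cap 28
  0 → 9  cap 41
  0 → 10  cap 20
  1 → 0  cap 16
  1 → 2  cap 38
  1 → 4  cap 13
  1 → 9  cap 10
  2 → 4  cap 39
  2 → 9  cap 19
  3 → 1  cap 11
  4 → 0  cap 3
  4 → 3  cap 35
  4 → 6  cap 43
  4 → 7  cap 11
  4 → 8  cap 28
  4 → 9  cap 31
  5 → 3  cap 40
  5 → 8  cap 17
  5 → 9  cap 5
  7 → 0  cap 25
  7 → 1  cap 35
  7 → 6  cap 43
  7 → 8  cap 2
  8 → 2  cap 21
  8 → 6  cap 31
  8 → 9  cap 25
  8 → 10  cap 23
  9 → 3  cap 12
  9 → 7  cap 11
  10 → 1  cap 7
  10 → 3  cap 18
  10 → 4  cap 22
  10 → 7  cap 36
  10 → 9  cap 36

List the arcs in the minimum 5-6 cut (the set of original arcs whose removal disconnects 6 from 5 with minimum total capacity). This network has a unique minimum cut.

augment #1: 5→8→6 push 17
augment #2: 5→9→7→6 push 5
augment #3: 5→3→1→4→6 push 11
max flow = 33; residual-reachable set from 5 gives S-side
cut edges (S→T): {(3,1), (5,8), (5,9)} total cap 33

Min-cut arcs: {(3,1), (5,8), (5,9)} (total capacity 33)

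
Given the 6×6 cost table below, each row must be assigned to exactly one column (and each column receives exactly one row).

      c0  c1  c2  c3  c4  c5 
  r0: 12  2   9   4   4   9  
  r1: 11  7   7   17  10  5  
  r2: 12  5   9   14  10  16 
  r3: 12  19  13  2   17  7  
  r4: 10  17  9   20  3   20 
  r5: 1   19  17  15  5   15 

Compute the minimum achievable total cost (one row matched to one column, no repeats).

optimal assignment: row0→col1 (cost 2), row1→col5 (cost 5), row2→col2 (cost 9), row3→col3 (cost 2), row4→col4 (cost 3), row5→col0 (cost 1)
total = 2 + 5 + 9 + 2 + 3 + 1 = 22

Minimum assignment cost: 22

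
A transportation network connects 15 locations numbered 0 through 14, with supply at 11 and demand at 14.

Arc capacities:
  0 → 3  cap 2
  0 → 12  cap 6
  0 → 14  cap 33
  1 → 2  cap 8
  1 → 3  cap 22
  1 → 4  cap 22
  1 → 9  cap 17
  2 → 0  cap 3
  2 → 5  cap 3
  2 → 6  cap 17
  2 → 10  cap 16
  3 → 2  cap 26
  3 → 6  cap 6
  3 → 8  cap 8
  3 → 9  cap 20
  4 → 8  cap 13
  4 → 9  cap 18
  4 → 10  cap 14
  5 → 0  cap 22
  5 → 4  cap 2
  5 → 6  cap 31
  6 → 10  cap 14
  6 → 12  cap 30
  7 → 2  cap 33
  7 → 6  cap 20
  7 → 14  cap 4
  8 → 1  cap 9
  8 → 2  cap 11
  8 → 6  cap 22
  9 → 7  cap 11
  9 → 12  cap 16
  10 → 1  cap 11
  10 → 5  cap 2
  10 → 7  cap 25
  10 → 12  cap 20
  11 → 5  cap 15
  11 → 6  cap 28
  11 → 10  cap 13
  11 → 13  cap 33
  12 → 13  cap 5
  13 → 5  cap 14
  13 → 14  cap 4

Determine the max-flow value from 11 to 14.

Maximum flow value: 33

augment #1: 11→13→14 bottleneck 4, total now 4
augment #2: 11→5→0→14 bottleneck 15, total now 19
augment #3: 11→10→7→14 bottleneck 4, total now 23
augment #4: 11→10→5→0→14 bottleneck 2, total now 25
augment #5: 11→13→5→0→14 bottleneck 5, total now 30
augment #6: 11→10→1→2→0→14 bottleneck 3, total now 33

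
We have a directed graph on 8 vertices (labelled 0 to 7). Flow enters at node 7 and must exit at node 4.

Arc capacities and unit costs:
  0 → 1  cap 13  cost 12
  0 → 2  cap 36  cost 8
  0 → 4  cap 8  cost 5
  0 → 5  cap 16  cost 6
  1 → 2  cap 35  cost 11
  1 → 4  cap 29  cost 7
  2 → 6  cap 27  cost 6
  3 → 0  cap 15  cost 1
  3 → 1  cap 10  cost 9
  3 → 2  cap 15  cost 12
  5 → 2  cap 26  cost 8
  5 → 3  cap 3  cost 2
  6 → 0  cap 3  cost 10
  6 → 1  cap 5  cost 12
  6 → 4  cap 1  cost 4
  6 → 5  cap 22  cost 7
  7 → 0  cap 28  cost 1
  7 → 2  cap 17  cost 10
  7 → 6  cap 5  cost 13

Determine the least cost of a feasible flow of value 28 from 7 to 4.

Minimum cost for 28 units: 496

shortest-cost path #1: 7→0→4 push 8 @ unit cost 6 (adds 48)
shortest-cost path #2: 7→6→4 push 1 @ unit cost 17 (adds 17)
shortest-cost path #3: 7→0→1→4 push 13 @ unit cost 20 (adds 260)
shortest-cost path #4: 7→0→5→3→1→4 push 3 @ unit cost 25 (adds 75)
shortest-cost path #5: 7→6→1→4 push 3 @ unit cost 32 (adds 96)
total cost = 496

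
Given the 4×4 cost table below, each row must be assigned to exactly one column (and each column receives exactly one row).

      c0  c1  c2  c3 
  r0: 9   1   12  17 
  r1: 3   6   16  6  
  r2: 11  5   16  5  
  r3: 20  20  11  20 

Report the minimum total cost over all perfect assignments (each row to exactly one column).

optimal assignment: row0→col1 (cost 1), row1→col0 (cost 3), row2→col3 (cost 5), row3→col2 (cost 11)
total = 1 + 3 + 5 + 11 = 20

Minimum assignment cost: 20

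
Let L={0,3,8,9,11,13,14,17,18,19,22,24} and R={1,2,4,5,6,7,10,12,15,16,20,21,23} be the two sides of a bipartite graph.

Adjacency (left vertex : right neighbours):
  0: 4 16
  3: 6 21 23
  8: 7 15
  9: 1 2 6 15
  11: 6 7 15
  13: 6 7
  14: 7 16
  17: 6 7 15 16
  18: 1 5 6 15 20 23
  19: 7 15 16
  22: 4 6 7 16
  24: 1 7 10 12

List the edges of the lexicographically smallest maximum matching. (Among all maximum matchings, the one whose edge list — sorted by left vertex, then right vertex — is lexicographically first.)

|M| = 9 (so the lex-smallest maximum matching has 9 edges)
process left vertices in ascending order; for each, take the smallest-labelled available neighbour that still permits 9 edges overall, or leave it unmatched if none does
lex-smallest matching: {0-4, 3-21, 8-7, 9-1, 11-6, 14-16, 17-15, 18-5, 24-10}

Lex-smallest maximum matching: {(0,4), (3,21), (8,7), (9,1), (11,6), (14,16), (17,15), (18,5), (24,10)}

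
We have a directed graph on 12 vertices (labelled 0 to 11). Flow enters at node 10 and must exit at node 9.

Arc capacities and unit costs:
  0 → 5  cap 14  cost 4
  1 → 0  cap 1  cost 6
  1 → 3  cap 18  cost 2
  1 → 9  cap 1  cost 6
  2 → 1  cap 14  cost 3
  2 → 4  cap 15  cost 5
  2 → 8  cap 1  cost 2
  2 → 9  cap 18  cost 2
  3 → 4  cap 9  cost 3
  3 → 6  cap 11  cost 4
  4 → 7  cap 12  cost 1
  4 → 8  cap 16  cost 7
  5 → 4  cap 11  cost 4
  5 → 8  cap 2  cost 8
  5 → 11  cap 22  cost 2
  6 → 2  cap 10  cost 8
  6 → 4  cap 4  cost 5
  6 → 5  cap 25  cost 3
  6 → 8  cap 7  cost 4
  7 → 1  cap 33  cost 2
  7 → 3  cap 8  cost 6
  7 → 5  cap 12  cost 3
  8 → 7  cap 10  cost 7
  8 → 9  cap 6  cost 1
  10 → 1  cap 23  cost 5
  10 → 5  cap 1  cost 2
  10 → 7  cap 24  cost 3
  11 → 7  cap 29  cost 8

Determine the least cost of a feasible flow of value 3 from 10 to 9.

Minimum cost for 3 units: 37

shortest-cost path #1: 10→1→9 push 1 @ unit cost 11 (adds 11)
shortest-cost path #2: 10→5→8→9 push 1 @ unit cost 11 (adds 11)
shortest-cost path #3: 10→7→5→8→9 push 1 @ unit cost 15 (adds 15)
total cost = 37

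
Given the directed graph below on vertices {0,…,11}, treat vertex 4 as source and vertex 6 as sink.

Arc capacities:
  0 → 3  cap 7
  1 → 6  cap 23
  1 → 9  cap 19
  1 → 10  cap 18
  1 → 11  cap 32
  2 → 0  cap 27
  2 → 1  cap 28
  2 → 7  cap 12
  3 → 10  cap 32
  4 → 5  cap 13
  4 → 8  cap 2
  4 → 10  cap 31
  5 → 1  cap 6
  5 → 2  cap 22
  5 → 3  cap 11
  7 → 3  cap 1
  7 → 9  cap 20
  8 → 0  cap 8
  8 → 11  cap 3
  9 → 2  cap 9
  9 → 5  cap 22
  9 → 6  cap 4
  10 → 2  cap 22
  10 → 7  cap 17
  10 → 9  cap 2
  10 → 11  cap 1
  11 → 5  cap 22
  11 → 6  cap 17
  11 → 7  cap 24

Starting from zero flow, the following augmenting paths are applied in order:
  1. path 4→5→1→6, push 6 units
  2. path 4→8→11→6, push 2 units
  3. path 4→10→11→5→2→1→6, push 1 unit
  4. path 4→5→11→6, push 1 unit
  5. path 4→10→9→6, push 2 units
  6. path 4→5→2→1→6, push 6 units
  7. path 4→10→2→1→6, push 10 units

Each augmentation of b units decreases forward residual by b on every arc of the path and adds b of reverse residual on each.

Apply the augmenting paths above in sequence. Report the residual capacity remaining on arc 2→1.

Residual capacity of (2,1): 11

after path 1 (4→5→1→6, push 6): res(2,1)=28
after path 2 (4→8→11→6, push 2): res(2,1)=28
after path 3 (4→10→11→5→2→1→6, push 1): res(2,1)=27
after path 4 (4→5→11→6, push 1): res(2,1)=27
after path 5 (4→10→9→6, push 2): res(2,1)=27
after path 6 (4→5→2→1→6, push 6): res(2,1)=21
after path 7 (4→10→2→1→6, push 10): res(2,1)=11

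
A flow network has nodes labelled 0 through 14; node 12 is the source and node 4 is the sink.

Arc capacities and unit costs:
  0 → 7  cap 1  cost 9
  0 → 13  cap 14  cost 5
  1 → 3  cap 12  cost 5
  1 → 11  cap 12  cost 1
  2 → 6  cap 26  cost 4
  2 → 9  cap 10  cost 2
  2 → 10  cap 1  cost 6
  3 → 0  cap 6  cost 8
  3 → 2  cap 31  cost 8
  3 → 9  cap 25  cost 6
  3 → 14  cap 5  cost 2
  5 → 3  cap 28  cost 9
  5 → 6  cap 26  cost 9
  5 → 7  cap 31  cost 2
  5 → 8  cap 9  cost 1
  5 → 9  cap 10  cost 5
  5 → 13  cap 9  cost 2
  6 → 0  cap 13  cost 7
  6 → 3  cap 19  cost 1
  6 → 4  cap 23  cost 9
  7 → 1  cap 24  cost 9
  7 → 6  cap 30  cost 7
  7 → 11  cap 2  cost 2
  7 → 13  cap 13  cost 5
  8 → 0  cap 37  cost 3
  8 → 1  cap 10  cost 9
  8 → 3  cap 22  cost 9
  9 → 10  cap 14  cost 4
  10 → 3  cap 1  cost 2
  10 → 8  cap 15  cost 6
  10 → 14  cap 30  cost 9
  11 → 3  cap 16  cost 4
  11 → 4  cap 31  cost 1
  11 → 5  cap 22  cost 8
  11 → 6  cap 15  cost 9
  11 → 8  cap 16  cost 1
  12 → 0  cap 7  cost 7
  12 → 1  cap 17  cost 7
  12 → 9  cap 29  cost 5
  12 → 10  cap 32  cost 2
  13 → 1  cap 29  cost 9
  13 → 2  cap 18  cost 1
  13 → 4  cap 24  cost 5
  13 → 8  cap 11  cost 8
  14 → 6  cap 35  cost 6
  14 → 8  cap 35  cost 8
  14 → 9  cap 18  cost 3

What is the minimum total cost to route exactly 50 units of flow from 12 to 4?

Minimum cost for 50 units: 990

shortest-cost path #1: 12→1→11→4 push 12 @ unit cost 9 (adds 108)
shortest-cost path #2: 12→0→13→4 push 7 @ unit cost 17 (adds 119)
shortest-cost path #3: 12→10→3→14→6→4 push 1 @ unit cost 21 (adds 21)
shortest-cost path #4: 12→10→8→0→13→4 push 7 @ unit cost 21 (adds 147)
shortest-cost path #5: 12→10→8→0→7→11→4 push 1 @ unit cost 23 (adds 23)
shortest-cost path #6: 12→10→14→6→4 push 22 @ unit cost 26 (adds 572)
total cost = 990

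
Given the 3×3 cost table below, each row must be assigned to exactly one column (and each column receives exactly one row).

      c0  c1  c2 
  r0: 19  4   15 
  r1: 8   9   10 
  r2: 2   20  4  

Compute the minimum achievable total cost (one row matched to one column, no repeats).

Minimum assignment cost: 16

one of 2 optimal assignments: row0→col1 (cost 4), row1→col0 (cost 8), row2→col2 (cost 4)
total = 4 + 8 + 4 = 16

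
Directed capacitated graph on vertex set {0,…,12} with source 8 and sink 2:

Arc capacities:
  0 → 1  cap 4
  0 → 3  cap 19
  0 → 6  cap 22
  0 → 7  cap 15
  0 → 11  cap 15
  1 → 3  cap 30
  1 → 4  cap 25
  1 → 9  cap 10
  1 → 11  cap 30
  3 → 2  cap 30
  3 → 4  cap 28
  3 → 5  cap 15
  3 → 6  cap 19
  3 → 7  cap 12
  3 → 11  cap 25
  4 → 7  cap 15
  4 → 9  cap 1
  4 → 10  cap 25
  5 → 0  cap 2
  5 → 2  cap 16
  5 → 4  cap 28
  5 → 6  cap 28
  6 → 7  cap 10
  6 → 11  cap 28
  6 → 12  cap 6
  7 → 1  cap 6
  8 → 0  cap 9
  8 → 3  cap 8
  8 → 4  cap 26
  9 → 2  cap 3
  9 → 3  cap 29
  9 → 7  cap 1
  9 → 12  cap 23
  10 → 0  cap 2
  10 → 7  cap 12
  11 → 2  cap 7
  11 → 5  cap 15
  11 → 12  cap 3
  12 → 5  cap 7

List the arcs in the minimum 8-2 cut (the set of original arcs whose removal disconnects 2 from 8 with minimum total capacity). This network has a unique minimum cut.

Min-cut arcs: {(4,9), (7,1), (8,0), (8,3), (10,0)} (total capacity 26)

augment #1: 8→3→2 push 8
augment #2: 8→0→3→2 push 9
augment #3: 8→4→9→2 push 1
augment #4: 8→4→7→1→3→2 push 6
augment #5: 8→4→10→0→3→2 push 2
max flow = 26; residual-reachable set from 8 gives S-side
cut edges (S→T): {(4,9), (7,1), (8,0), (8,3), (10,0)} total cap 26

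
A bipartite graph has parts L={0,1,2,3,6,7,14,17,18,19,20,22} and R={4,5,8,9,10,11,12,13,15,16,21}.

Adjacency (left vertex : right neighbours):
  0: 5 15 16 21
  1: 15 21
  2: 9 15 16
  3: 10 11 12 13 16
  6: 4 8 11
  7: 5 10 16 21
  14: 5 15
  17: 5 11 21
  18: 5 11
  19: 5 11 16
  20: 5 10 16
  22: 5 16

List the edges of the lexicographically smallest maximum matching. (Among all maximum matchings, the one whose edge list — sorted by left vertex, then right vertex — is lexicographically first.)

|M| = 9 (so the lex-smallest maximum matching has 9 edges)
process left vertices in ascending order; for each, take the smallest-labelled available neighbour that still permits 9 edges overall, or leave it unmatched if none does
lex-smallest matching: {0-5, 1-15, 2-9, 3-12, 6-4, 7-10, 17-21, 18-11, 19-16}

Lex-smallest maximum matching: {(0,5), (1,15), (2,9), (3,12), (6,4), (7,10), (17,21), (18,11), (19,16)}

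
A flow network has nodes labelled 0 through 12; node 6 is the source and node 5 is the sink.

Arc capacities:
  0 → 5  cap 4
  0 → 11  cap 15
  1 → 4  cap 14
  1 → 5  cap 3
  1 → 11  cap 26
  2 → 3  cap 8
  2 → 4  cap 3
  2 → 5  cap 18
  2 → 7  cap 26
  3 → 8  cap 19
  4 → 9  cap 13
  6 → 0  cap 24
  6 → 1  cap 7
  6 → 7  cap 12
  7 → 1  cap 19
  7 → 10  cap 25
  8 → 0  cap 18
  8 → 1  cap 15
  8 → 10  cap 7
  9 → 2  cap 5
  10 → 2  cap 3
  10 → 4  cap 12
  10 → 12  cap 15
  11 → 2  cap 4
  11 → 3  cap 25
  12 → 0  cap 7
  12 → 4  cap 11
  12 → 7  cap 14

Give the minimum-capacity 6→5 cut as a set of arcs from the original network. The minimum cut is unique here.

Min-cut arcs: {(0,5), (1,5), (9,2), (10,2), (11,2)} (total capacity 19)

augment #1: 6→0→5 push 4
augment #2: 6→1→5 push 3
augment #3: 6→0→11→2→5 push 4
augment #4: 6→7→10→2→5 push 3
augment #5: 6→1→4→9→2→5 push 4
augment #6: 6→7→1→4→9→2→5 push 1
max flow = 19; residual-reachable set from 6 gives S-side
cut edges (S→T): {(0,5), (1,5), (9,2), (10,2), (11,2)} total cap 19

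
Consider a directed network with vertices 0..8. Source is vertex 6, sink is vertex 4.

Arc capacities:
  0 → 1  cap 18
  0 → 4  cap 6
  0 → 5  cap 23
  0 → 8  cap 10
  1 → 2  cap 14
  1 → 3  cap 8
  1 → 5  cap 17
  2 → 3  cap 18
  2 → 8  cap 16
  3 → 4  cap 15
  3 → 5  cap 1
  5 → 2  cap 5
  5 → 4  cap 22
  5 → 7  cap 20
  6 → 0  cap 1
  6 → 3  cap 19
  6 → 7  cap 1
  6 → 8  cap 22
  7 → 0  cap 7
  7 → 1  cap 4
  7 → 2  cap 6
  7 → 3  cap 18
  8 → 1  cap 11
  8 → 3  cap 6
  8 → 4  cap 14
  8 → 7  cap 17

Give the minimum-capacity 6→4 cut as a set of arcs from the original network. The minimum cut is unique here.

Min-cut arcs: {(3,4), (3,5), (6,0), (6,7), (6,8)} (total capacity 40)

augment #1: 6→0→4 push 1
augment #2: 6→3→4 push 15
augment #3: 6→8→4 push 14
augment #4: 6→3→5→4 push 1
augment #5: 6→7→0→4 push 1
augment #6: 6→8→1→5→4 push 8
max flow = 40; residual-reachable set from 6 gives S-side
cut edges (S→T): {(3,4), (3,5), (6,0), (6,7), (6,8)} total cap 40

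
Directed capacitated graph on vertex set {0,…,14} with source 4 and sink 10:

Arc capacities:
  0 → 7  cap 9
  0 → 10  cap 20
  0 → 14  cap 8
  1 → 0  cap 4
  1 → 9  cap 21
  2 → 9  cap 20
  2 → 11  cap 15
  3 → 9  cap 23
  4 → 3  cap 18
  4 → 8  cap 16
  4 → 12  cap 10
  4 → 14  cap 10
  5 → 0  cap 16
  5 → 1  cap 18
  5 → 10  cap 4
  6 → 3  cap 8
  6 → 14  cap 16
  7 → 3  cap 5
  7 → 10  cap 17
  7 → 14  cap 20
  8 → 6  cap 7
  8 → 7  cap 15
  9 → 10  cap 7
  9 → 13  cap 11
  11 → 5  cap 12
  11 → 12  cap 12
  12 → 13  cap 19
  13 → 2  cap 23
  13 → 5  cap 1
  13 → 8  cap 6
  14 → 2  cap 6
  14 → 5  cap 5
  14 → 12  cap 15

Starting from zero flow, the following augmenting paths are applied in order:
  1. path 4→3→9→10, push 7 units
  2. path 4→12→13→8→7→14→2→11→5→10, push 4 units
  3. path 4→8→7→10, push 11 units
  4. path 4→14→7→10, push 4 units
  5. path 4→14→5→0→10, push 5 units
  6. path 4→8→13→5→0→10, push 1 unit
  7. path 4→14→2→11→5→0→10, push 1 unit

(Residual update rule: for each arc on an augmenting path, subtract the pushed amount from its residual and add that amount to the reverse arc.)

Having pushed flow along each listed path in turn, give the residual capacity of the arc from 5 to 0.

after path 1 (4→3→9→10, push 7): res(5,0)=16
after path 2 (4→12→13→8→7→14→2→11→5→10, push 4): res(5,0)=16
after path 3 (4→8→7→10, push 11): res(5,0)=16
after path 4 (4→14→7→10, push 4): res(5,0)=16
after path 5 (4→14→5→0→10, push 5): res(5,0)=11
after path 6 (4→8→13→5→0→10, push 1): res(5,0)=10
after path 7 (4→14→2→11→5→0→10, push 1): res(5,0)=9

Residual capacity of (5,0): 9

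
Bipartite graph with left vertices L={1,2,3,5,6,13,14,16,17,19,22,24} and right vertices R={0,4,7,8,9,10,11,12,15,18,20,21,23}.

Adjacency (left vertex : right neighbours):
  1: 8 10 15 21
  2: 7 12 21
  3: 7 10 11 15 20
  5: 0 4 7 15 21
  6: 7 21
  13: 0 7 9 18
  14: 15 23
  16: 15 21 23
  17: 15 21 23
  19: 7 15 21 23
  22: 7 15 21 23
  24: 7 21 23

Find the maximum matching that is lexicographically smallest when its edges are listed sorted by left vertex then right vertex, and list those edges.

Lex-smallest maximum matching: {(1,8), (2,12), (3,10), (5,0), (6,7), (13,9), (14,15), (16,21), (17,23)}

|M| = 9 (so the lex-smallest maximum matching has 9 edges)
process left vertices in ascending order; for each, take the smallest-labelled available neighbour that still permits 9 edges overall, or leave it unmatched if none does
lex-smallest matching: {1-8, 2-12, 3-10, 5-0, 6-7, 13-9, 14-15, 16-21, 17-23}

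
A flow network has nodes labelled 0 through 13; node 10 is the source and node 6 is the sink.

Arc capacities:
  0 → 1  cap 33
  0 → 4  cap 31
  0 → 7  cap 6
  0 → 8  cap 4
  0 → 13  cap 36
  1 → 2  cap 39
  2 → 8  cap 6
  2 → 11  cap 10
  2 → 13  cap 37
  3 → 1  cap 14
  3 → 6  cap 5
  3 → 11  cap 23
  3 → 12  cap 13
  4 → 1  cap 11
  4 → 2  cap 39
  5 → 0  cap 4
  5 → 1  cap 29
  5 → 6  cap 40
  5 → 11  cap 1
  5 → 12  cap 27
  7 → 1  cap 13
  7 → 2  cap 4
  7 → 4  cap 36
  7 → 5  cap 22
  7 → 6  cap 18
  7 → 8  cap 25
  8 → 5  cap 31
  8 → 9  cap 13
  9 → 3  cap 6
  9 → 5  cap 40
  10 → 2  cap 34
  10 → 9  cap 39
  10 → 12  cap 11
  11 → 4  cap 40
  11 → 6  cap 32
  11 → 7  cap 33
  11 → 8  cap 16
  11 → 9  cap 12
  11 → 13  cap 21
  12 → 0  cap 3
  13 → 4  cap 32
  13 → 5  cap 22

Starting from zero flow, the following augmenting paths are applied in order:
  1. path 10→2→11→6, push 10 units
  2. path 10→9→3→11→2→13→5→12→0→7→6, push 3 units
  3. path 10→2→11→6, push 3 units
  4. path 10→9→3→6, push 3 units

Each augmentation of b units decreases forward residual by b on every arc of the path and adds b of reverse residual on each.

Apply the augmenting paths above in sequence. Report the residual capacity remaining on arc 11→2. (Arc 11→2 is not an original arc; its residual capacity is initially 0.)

Residual capacity of (11,2): 10

after path 1 (10→2→11→6, push 10): res(11,2)=10
after path 2 (10→9→3→11→2→13→5→12→0→7→6, push 3): res(11,2)=7
after path 3 (10→2→11→6, push 3): res(11,2)=10
after path 4 (10→9→3→6, push 3): res(11,2)=10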